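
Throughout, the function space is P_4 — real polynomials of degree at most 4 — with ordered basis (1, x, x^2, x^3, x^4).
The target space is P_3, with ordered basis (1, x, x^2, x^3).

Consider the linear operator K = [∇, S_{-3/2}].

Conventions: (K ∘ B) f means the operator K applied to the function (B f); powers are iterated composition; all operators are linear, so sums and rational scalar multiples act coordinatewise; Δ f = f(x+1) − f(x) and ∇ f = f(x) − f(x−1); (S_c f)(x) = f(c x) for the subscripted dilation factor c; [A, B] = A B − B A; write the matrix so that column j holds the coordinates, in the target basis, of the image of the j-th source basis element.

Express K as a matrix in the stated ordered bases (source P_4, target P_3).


image of 1: 0
image of x: -5/2
image of x^2: (15/2)x - 5/4
image of x^3: -(135/8)x^2 + (45/8)x - 35/8
image of x^4: (135/4)x^3 - (135/8)x^2 + (105/4)x - 65/16
each image's coordinates form column j of the matrix

the matrix is [[0, -5/2, -5/4, -35/8, -65/16]; [0, 0, 15/2, 45/8, 105/4]; [0, 0, 0, -135/8, -135/8]; [0, 0, 0, 0, 135/4]] (rows listed top to bottom)


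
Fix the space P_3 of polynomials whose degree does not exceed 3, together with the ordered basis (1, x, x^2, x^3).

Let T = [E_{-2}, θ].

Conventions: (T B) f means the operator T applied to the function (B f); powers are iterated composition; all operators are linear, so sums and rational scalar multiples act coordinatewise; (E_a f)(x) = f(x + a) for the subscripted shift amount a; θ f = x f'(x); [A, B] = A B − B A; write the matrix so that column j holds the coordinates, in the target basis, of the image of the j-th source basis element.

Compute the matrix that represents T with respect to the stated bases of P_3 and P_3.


image of 1: 0
image of x: -2
image of x^2: -4x + 8
image of x^3: -6x^2 + 24x - 24
each image's coordinates form column j of the matrix

the matrix is [[0, -2, 8, -24]; [0, 0, -4, 24]; [0, 0, 0, -6]; [0, 0, 0, 0]] (rows listed top to bottom)


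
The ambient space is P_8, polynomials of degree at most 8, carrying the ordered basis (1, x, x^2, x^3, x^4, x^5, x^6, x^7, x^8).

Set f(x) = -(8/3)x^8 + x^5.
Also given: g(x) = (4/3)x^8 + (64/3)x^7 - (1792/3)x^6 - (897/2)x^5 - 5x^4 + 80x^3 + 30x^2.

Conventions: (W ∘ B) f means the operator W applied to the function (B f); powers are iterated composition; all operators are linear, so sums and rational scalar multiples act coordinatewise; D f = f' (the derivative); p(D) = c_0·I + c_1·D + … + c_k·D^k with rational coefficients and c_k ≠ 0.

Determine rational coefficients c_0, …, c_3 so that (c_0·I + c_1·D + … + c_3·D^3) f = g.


p(D) = -(1/2)·I − D + 4·D^2 + (1/2)·D^3, i.e. c_0 = -1/2, c_1 = -1, c_2 = 4, c_3 = 1/2

D^0 f = -(8/3)x^8 + x^5
D^1 f = -(64/3)x^7 + 5x^4
D^2 f = -(448/3)x^6 + 20x^3
D^3 f = -896x^5 + 60x^2
matching coefficients of g against c_0 f + c_1 Df + … from the top degree down determines the c_i
solution: c_0 = -1/2, c_1 = -1, c_2 = 4, c_3 = 1/2


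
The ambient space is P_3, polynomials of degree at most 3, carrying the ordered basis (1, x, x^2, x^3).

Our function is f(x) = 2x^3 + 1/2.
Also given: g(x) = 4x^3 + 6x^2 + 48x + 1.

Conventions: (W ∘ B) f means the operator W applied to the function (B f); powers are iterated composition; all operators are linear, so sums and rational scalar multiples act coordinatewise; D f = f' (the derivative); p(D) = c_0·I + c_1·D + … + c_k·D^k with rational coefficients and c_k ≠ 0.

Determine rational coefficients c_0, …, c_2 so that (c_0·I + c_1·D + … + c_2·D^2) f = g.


p(D) = 2·I + D + 4·D^2, i.e. c_0 = 2, c_1 = 1, c_2 = 4

D^0 f = 2x^3 + 1/2
D^1 f = 6x^2
D^2 f = 12x
matching coefficients of g against c_0 f + c_1 Df + … from the top degree down determines the c_i
solution: c_0 = 2, c_1 = 1, c_2 = 4


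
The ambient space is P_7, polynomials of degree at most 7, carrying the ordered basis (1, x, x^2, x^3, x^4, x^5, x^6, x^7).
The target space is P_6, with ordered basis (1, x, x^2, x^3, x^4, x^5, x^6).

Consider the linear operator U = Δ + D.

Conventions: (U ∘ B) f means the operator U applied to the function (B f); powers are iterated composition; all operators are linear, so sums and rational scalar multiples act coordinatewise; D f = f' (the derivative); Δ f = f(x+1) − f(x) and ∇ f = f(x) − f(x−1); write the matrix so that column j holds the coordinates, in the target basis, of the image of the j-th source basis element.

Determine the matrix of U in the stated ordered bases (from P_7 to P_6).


the matrix is [[0, 2, 1, 1, 1, 1, 1, 1]; [0, 0, 4, 3, 4, 5, 6, 7]; [0, 0, 0, 6, 6, 10, 15, 21]; [0, 0, 0, 0, 8, 10, 20, 35]; [0, 0, 0, 0, 0, 10, 15, 35]; [0, 0, 0, 0, 0, 0, 12, 21]; [0, 0, 0, 0, 0, 0, 0, 14]] (rows listed top to bottom)

image of 1: 0
image of x: 2
image of x^2: 4x + 1
image of x^3: 6x^2 + 3x + 1
image of x^4: 8x^3 + 6x^2 + 4x + 1
image of x^5: 10x^4 + 10x^3 + 10x^2 + 5x + 1
image of x^6: 12x^5 + 15x^4 + 20x^3 + 15x^2 + 6x + 1
image of x^7: 14x^6 + 21x^5 + 35x^4 + 35x^3 + 21x^2 + 7x + 1
each image's coordinates form column j of the matrix


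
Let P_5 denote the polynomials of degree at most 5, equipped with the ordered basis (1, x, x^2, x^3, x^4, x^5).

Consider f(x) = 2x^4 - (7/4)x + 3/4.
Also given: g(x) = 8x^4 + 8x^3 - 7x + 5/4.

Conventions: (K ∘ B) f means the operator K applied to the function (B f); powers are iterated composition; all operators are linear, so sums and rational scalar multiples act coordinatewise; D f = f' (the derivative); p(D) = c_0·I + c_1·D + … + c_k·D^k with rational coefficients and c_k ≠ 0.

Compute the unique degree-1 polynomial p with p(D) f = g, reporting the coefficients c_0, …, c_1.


D^0 f = 2x^4 - (7/4)x + 3/4
D^1 f = 8x^3 - 7/4
matching coefficients of g against c_0 f + c_1 Df + … from the top degree down determines the c_i
solution: c_0 = 4, c_1 = 1

p(D) = 4·I + D, i.e. c_0 = 4, c_1 = 1


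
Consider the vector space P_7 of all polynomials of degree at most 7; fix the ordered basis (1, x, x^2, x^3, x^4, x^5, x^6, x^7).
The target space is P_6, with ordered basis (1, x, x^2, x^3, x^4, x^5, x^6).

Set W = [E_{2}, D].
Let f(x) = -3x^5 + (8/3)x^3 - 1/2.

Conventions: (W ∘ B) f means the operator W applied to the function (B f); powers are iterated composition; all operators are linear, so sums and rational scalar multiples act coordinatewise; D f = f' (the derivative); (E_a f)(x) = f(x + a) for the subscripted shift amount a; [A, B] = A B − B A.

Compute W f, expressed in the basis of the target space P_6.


the result is g(x) = 0

D f = -15x^4 + 8x^2
E_{2} D f = -15x^4 - 120x^3 - 352x^2 - 448x - 208
E_{2} f = -3x^5 - 30x^4 - (352/3)x^3 - 224x^2 - 208x - 451/6
D E_{2} f = -15x^4 - 120x^3 - 352x^2 - 448x - 208
[E_{2}, D] f = 0


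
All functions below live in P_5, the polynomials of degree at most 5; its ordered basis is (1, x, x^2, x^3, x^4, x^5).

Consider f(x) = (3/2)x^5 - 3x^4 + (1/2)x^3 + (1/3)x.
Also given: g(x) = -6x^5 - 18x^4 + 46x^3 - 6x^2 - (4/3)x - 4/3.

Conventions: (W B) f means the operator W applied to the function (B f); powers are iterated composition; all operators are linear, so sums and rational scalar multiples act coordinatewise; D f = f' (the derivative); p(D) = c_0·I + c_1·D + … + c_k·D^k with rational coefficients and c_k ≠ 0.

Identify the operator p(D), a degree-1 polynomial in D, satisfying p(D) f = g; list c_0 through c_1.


c_0 = -4, c_1 = -4

D^0 f = (3/2)x^5 - 3x^4 + (1/2)x^3 + (1/3)x
D^1 f = (15/2)x^4 - 12x^3 + (3/2)x^2 + 1/3
matching coefficients of g against c_0 f + c_1 Df + … from the top degree down determines the c_i
solution: c_0 = -4, c_1 = -4


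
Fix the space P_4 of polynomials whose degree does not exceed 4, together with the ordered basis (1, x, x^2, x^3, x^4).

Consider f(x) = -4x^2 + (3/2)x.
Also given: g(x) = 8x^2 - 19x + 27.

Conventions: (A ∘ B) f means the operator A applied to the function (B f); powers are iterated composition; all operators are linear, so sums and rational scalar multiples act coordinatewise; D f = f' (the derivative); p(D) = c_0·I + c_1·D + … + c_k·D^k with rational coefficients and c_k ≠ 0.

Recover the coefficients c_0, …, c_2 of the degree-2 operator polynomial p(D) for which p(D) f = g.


D^0 f = -4x^2 + (3/2)x
D^1 f = -8x + 3/2
D^2 f = -8
matching coefficients of g against c_0 f + c_1 Df + … from the top degree down determines the c_i
solution: c_0 = -2, c_1 = 2, c_2 = -3

p(D) = -2·I + 2·D − 3·D^2, i.e. c_0 = -2, c_1 = 2, c_2 = -3


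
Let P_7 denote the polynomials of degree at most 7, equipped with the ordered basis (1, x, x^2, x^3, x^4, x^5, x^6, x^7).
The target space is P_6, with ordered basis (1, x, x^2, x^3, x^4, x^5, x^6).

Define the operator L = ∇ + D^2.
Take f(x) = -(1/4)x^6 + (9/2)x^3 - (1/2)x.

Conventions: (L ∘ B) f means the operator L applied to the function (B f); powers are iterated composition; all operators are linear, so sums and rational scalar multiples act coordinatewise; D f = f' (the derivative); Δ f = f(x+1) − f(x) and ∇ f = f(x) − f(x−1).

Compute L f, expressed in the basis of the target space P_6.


g(x) = -(3/2)x^5 - (15/4)x^4 - 5x^3 + (69/4)x^2 + 12x + 17/4

∇ f = -(3/2)x^5 + (15/4)x^4 - 5x^3 + (69/4)x^2 - 15x + 17/4
D f = -(3/2)x^5 + (27/2)x^2 - 1/2
D D f = -(15/2)x^4 + 27x
(∇ + D^2) f = -(3/2)x^5 - (15/4)x^4 - 5x^3 + (69/4)x^2 + 12x + 17/4


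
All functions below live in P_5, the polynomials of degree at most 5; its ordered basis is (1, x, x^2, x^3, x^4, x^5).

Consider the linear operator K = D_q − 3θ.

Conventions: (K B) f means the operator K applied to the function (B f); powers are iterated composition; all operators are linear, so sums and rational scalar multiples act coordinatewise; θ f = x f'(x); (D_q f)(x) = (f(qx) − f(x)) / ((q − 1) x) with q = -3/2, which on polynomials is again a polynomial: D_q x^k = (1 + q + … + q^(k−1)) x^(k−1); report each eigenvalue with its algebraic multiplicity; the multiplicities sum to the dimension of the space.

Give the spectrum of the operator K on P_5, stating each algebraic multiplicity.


λ = -15 (multiplicity 1), λ = -12 (multiplicity 1), λ = -9 (multiplicity 1), λ = -6 (multiplicity 1), λ = -3 (multiplicity 1), λ = 0 (multiplicity 1)

image of 1: 0
image of x: -3x + 1
image of x^2: -6x^2 - (1/2)x
image of x^3: -9x^3 + (7/4)x^2
image of x^4: -12x^4 - (13/8)x^3
image of x^5: -15x^5 + (55/16)x^4
the matrix is upper triangular; its diagonal is (0, -3, -6, -9, -12, -15)
for a triangular matrix the eigenvalues are the diagonal entries, with algebraic multiplicity their repetition count


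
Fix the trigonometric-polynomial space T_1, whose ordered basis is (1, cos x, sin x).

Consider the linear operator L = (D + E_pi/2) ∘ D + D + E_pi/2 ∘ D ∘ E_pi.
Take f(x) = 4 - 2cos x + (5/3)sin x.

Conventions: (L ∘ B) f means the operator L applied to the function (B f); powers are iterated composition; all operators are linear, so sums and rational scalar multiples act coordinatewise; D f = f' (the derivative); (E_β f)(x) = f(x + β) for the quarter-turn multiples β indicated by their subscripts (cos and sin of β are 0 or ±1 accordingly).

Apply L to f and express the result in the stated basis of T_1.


D f = (5/3)cos x + 2sin x
D D f = 2cos x - (5/3)sin x
E_pi/2 D f = 2cos x - (5/3)sin x
(D + E_pi/2) D f = 4cos x - (10/3)sin x
D f = (5/3)cos x + 2sin x
E_pi f = 4 + 2cos x - (5/3)sin x
D E_pi f = -(5/3)cos x - 2sin x
E_pi/2 D E_pi f = -2cos x + (5/3)sin x
((D + E_pi/2) ∘ D + D + E_pi/2 ∘ D ∘ E_pi) f = (11/3)cos x + (1/3)sin x

the result is g(x) = (11/3)cos x + (1/3)sin x


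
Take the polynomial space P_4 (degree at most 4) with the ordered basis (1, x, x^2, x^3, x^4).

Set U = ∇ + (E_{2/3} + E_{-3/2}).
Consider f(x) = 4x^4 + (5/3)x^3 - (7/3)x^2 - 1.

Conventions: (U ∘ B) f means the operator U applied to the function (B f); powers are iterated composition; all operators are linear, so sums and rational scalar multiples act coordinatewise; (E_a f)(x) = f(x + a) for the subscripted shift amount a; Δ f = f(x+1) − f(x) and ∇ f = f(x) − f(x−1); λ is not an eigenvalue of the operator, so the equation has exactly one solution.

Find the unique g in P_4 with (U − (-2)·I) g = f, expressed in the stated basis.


the result is g(x) = x^4 + (1/4)x^3 - (101/32)x^2 + (6995/3456)x + 623/9216

write g with unknown coordinates in the stated basis and equate coefficients in (U − (-2)·I) g = f
solving from the highest basis element down gives g = x^4 + (1/4)x^3 - (101/32)x^2 + (6995/3456)x + 623/9216
check: U g = 2x^4 + (7/6)x^3 + (191/48)x^2 - (6995/1728)x - 5231/4608
so U g − (-2)·g = 4x^4 + (5/3)x^3 - (7/3)x^2 - 1 = f ✓


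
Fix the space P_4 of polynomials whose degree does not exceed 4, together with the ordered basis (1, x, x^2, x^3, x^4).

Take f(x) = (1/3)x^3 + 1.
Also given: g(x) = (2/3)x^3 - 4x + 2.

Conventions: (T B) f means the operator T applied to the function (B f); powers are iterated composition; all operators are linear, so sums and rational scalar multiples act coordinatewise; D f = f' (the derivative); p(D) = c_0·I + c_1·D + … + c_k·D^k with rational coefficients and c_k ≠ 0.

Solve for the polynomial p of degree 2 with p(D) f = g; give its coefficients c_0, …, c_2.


p(D) = 2·I − 2·D^2, i.e. c_0 = 2, c_1 = 0, c_2 = -2

D^0 f = (1/3)x^3 + 1
D^1 f = x^2
D^2 f = 2x
matching coefficients of g against c_0 f + c_1 Df + … from the top degree down determines the c_i
solution: c_0 = 2, c_1 = 0, c_2 = -2


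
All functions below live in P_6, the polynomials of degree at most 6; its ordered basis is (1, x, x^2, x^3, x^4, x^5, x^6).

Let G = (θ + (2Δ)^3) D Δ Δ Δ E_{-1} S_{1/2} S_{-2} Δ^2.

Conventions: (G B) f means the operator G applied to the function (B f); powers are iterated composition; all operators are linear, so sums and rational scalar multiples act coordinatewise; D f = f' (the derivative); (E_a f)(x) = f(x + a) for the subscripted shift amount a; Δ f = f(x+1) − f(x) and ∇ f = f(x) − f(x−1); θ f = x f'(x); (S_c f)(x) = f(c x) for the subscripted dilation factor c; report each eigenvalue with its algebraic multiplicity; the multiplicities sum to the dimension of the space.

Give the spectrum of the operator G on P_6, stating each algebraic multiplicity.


λ = 0 (multiplicity 7)

image of 1: 0
image of x: 0
image of x^2: 0
image of x^3: 0
image of x^4: 0
image of x^5: 0
image of x^6: 0
the matrix is upper triangular; its diagonal is (0, 0, 0, 0, 0, 0, 0)
for a triangular matrix the eigenvalues are the diagonal entries, with algebraic multiplicity their repetition count


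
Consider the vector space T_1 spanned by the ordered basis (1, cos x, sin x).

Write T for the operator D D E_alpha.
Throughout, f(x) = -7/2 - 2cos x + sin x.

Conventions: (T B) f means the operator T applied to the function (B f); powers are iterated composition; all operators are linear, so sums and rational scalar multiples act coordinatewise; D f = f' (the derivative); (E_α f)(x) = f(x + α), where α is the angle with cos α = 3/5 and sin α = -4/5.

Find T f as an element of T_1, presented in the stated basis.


E_alpha f = -7/2 - 2cos x - sin x
D E_alpha f = -cos x + 2sin x
D (D E_alpha) f = 2cos x + sin x

the image equals g(x) = 2cos x + sin x


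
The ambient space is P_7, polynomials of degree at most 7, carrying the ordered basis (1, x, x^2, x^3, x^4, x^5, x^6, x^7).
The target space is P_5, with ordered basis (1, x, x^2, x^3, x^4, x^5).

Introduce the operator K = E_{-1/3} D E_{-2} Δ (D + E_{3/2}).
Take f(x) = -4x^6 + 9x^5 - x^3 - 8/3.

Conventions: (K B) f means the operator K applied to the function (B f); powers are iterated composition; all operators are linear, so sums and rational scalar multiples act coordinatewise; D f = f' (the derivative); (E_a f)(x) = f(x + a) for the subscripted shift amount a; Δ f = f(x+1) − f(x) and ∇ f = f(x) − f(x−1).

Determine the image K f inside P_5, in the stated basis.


the result is g(x) = -120x^4 - 140x^3 + 2860x^2 - (61049/9)x + 270133/54

D f = -24x^5 + 45x^4 - 3x^2
E_{3/2} f = -4x^6 - 27x^5 - (135/2)x^4 - (137/2)x^3 - (9/2)x^2 + (621/16)x + 1607/96
(D + E_{3/2}) f = -4x^6 - 51x^5 - (45/2)x^4 - (137/2)x^3 - (15/2)x^2 + (621/16)x + 1607/96
Δ (D + E_{3/2}) f = -24x^5 - 315x^4 - 680x^3 - (1821/2)x^2 - (1179/2)x - 1835/16
E_{-2} Δ (D + E_{3/2}) f = -24x^5 - 75x^4 + 880x^3 - (4941/2)x^2 + (6105/2)x - 22555/16
D E_{-2} Δ (D + E_{3/2}) f = -120x^4 - 300x^3 + 2640x^2 - 4941x + 6105/2
E_{-1/3} (D E_{-2} Δ) (D + E_{3/2}) f = -120x^4 - 140x^3 + 2860x^2 - (61049/9)x + 270133/54


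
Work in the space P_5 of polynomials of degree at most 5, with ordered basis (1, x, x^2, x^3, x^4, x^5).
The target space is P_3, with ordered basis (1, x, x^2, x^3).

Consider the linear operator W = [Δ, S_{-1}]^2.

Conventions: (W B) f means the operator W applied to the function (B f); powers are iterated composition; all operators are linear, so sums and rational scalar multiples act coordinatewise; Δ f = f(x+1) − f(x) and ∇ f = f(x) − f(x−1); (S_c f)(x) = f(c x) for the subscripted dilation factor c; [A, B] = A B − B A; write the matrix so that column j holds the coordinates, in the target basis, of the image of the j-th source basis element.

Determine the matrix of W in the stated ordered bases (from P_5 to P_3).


the matrix is [[0, 0, -8, 0, -32, 0]; [0, 0, 0, -24, 0, -160]; [0, 0, 0, 0, -48, 0]; [0, 0, 0, 0, 0, -80]] (rows listed top to bottom)

image of 1: 0
image of x: 0
image of x^2: -8
image of x^3: -24x
image of x^4: -48x^2 - 32
image of x^5: -80x^3 - 160x
each image's coordinates form column j of the matrix


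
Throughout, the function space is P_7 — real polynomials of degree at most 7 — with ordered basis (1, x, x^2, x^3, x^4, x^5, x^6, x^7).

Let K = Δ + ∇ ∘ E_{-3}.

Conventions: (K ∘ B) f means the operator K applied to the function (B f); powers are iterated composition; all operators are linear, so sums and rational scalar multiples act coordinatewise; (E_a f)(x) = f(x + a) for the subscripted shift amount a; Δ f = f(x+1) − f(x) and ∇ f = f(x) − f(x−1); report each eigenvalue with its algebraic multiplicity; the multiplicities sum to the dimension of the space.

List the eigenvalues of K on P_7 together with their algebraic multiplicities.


image of 1: 0
image of x: 2
image of x^2: 4x - 6
image of x^3: 6x^2 - 18x + 38
image of x^4: 8x^3 - 36x^2 + 152x - 174
image of x^5: 10x^4 - 60x^3 + 380x^2 - 870x + 782
image of x^6: 12x^5 - 90x^4 + 760x^3 - 2610x^2 + 4692x - 3366
image of x^7: 14x^6 - 126x^5 + 1330x^4 - 6090x^3 + 16422x^2 - 23562x + 14198
the matrix is upper triangular; its diagonal is (0, 0, 0, 0, 0, 0, 0, 0)
for a triangular matrix the eigenvalues are the diagonal entries, with algebraic multiplicity their repetition count

λ = 0 (multiplicity 8)


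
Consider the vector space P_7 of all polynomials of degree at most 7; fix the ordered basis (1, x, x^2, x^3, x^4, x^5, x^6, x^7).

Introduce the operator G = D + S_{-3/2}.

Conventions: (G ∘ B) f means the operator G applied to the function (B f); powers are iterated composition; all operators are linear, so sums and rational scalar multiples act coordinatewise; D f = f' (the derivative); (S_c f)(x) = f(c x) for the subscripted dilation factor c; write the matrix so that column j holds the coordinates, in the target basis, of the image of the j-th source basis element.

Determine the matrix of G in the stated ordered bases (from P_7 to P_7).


the matrix is [[1, 1, 0, 0, 0, 0, 0, 0]; [0, -3/2, 2, 0, 0, 0, 0, 0]; [0, 0, 9/4, 3, 0, 0, 0, 0]; [0, 0, 0, -27/8, 4, 0, 0, 0]; [0, 0, 0, 0, 81/16, 5, 0, 0]; [0, 0, 0, 0, 0, -243/32, 6, 0]; [0, 0, 0, 0, 0, 0, 729/64, 7]; [0, 0, 0, 0, 0, 0, 0, -2187/128]] (rows listed top to bottom)

image of 1: 1
image of x: -(3/2)x + 1
image of x^2: (9/4)x^2 + 2x
image of x^3: -(27/8)x^3 + 3x^2
image of x^4: (81/16)x^4 + 4x^3
image of x^5: -(243/32)x^5 + 5x^4
image of x^6: (729/64)x^6 + 6x^5
image of x^7: -(2187/128)x^7 + 7x^6
each image's coordinates form column j of the matrix


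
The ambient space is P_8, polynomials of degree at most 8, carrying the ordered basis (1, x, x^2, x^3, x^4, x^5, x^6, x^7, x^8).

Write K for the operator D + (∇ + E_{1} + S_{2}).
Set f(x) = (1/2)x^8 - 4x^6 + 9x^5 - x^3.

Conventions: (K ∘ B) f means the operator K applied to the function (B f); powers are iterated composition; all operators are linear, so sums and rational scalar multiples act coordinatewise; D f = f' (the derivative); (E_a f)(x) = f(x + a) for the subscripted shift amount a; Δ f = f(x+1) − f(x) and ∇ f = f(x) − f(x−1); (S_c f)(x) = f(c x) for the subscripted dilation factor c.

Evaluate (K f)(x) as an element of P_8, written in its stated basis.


D f = 4x^7 - 24x^5 + 45x^4 - 3x^2
∇ f = 4x^7 - 14x^6 + 4x^5 + 70x^4 - 142x^3 + 133x^2 - 62x + 23/2
E_{1} f = (1/2)x^8 + 4x^7 + 10x^6 + 13x^5 + 20x^4 + 37x^3 + 41x^2 + 22x + 9/2
S_{2} f = 128x^8 - 256x^6 + 288x^5 - 8x^3
(∇ + E_{1} + S_{2}) f = (257/2)x^8 + 8x^7 - 260x^6 + 305x^5 + 90x^4 - 113x^3 + 174x^2 - 40x + 16
(D + (∇ + E_{1} + S_{2})) f = (257/2)x^8 + 12x^7 - 260x^6 + 281x^5 + 135x^4 - 113x^3 + 171x^2 - 40x + 16

g(x) = (257/2)x^8 + 12x^7 - 260x^6 + 281x^5 + 135x^4 - 113x^3 + 171x^2 - 40x + 16


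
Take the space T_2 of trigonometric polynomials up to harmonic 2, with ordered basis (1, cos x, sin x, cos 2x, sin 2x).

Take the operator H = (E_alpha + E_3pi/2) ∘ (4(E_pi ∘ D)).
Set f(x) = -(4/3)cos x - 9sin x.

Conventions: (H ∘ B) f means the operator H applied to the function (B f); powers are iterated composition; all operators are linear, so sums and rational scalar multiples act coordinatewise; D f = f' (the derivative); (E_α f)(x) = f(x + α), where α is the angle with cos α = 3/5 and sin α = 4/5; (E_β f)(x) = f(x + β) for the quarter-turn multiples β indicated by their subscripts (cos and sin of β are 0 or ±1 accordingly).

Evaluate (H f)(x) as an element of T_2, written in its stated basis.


D f = -9cos x + (4/3)sin x
E_pi D f = 9cos x - (4/3)sin x
(4(E_pi ∘ D)) f = 36cos x - (16/3)sin x
E_alpha (4(E_pi ∘ D)) f = (52/3)cos x - 32sin x
E_3pi/2 (4(E_pi ∘ D)) f = (16/3)cos x + 36sin x
(E_alpha + E_3pi/2) (4(E_pi ∘ D)) f = (68/3)cos x + 4sin x

g(x) = (68/3)cos x + 4sin x


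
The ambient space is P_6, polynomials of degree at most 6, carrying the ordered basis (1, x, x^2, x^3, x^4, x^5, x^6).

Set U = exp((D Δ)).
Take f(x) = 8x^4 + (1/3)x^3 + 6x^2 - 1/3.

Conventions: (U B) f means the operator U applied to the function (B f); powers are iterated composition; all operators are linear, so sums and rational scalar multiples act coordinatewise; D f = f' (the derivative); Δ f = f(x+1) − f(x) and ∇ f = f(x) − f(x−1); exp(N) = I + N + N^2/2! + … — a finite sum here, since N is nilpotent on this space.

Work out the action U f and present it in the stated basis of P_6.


order-1 term: 96x^2 + 98x + 45
order-2 term: 96
the series for exp((D Δ)) f terminates at order 2
exp((D Δ)) f = 8x^4 + (1/3)x^3 + 102x^2 + 98x + 422/3

the image equals g(x) = 8x^4 + (1/3)x^3 + 102x^2 + 98x + 422/3


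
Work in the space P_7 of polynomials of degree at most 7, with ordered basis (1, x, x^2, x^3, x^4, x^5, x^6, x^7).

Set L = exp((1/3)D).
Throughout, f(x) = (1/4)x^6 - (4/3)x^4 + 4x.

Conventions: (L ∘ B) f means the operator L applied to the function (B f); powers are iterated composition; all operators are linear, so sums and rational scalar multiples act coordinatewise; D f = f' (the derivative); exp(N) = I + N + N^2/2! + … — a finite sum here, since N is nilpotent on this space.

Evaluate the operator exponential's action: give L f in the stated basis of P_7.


order-1 term: (1/2)x^5 - (16/9)x^3 + 4/3
order-2 term: (5/12)x^4 - (8/9)x^2
order-3 term: (5/27)x^3 - (16/81)x
order-4 term: (5/108)x^2 - 4/243
order-5 term: (1/162)x
order-6 term: 1/2916
the series for exp((1/3)D) f terminates at order 6
exp((1/3)D) f = (1/4)x^6 + (1/2)x^5 - (11/12)x^4 - (43/27)x^3 - (91/108)x^2 + (617/162)x + 3841/2916

the image equals g(x) = (1/4)x^6 + (1/2)x^5 - (11/12)x^4 - (43/27)x^3 - (91/108)x^2 + (617/162)x + 3841/2916


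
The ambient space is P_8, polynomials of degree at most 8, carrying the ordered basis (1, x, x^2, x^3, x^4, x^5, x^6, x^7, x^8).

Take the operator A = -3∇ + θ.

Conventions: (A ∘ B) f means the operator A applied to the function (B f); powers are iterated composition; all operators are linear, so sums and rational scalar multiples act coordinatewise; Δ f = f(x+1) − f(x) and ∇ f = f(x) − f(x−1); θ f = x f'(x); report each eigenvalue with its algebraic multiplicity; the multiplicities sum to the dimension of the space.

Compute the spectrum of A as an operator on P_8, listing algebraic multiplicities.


λ = 0 (multiplicity 1), λ = 1 (multiplicity 1), λ = 2 (multiplicity 1), λ = 3 (multiplicity 1), λ = 4 (multiplicity 1), λ = 5 (multiplicity 1), λ = 6 (multiplicity 1), λ = 7 (multiplicity 1), λ = 8 (multiplicity 1)

image of 1: 0
image of x: x - 3
image of x^2: 2x^2 - 6x + 3
image of x^3: 3x^3 - 9x^2 + 9x - 3
image of x^4: 4x^4 - 12x^3 + 18x^2 - 12x + 3
image of x^5: 5x^5 - 15x^4 + 30x^3 - 30x^2 + 15x - 3
image of x^6: 6x^6 - 18x^5 + 45x^4 - 60x^3 + 45x^2 - 18x + 3
image of x^7: 7x^7 - 21x^6 + 63x^5 - 105x^4 + 105x^3 - 63x^2 + 21x - 3
image of x^8: 8x^8 - 24x^7 + 84x^6 - 168x^5 + 210x^4 - 168x^3 + 84x^2 - 24x + 3
the matrix is upper triangular; its diagonal is (0, 1, 2, 3, 4, 5, 6, 7, 8)
for a triangular matrix the eigenvalues are the diagonal entries, with algebraic multiplicity their repetition count


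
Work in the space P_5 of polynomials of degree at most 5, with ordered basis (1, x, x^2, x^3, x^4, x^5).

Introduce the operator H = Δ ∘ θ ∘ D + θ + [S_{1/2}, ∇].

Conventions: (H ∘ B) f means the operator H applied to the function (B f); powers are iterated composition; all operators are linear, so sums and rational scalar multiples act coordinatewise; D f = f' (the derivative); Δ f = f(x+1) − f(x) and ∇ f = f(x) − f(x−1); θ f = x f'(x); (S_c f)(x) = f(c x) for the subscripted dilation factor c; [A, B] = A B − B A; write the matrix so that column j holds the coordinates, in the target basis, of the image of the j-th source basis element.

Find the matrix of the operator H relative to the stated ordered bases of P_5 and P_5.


the matrix is [[0, 1/2, 5/4, 55/8, 177/16, 671/32]; [0, 1, 1/2, 87/8, 151/4, 2485/32]; [0, 0, 2, 3/8, 279/8, 1955/16]; [0, 0, 0, 3, 1/4, 1265/16]; [0, 0, 0, 0, 4, 5/32]; [0, 0, 0, 0, 0, 5]] (rows listed top to bottom)

image of 1: 0
image of x: x + 1/2
image of x^2: 2x^2 + (1/2)x + 5/4
image of x^3: 3x^3 + (3/8)x^2 + (87/8)x + 55/8
image of x^4: 4x^4 + (1/4)x^3 + (279/8)x^2 + (151/4)x + 177/16
image of x^5: 5x^5 + (5/32)x^4 + (1265/16)x^3 + (1955/16)x^2 + (2485/32)x + 671/32
each image's coordinates form column j of the matrix


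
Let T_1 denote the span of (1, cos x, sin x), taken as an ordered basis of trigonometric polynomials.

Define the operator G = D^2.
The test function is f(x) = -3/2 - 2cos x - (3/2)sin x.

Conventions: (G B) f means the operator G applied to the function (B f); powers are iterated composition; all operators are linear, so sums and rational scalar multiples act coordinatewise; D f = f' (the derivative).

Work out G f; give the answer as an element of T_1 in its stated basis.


D f = -(3/2)cos x + 2sin x
D D f = 2cos x + (3/2)sin x

the result is g(x) = 2cos x + (3/2)sin x


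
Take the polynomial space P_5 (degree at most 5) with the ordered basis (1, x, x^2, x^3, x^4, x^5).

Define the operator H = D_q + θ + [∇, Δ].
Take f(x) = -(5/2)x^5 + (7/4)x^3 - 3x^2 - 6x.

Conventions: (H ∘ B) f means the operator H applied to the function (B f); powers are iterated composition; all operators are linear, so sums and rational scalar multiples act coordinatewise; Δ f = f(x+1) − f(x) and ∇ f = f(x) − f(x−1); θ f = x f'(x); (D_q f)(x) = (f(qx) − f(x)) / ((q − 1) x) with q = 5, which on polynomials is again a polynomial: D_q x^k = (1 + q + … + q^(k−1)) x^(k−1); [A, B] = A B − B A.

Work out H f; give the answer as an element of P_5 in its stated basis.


D_q f = -(3905/2)x^4 + (217/4)x^2 - 18x - 6
θ f = -(25/2)x^5 + (21/4)x^3 - 6x^2 - 6x
Δ f = -(25/2)x^4 - 25x^3 - (79/4)x^2 - (53/4)x - 39/4
∇ Δ f = -50x^3 - (29/2)x - 6
∇ f = -(25/2)x^4 + 25x^3 - (79/4)x^2 + (5/4)x - 15/4
Δ ∇ f = -50x^3 - (29/2)x - 6
[∇, Δ] f = 0
(D_q + θ + [∇, Δ]) f = -(25/2)x^5 - (3905/2)x^4 + (21/4)x^3 + (193/4)x^2 - 24x - 6

g(x) = -(25/2)x^5 - (3905/2)x^4 + (21/4)x^3 + (193/4)x^2 - 24x - 6


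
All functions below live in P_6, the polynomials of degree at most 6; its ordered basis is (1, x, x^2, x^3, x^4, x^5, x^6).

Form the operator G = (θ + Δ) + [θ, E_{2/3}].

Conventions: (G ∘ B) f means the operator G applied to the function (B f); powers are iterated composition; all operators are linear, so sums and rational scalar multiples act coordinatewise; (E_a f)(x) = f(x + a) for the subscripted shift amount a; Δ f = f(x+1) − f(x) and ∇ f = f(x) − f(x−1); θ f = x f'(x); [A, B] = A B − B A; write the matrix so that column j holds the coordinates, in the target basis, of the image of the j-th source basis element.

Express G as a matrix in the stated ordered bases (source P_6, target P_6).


the matrix is [[0, 1/3, 1/9, 1/9, 17/81, 83/243, 115/243]; [0, 1, 2/3, 1/3, 4/9, 85/81, 166/81]; [0, 0, 2, 1, 2/3, 10/9, 85/27]; [0, 0, 0, 3, 4/3, 10/9, 20/9]; [0, 0, 0, 0, 4, 5/3, 5/3]; [0, 0, 0, 0, 0, 5, 2]; [0, 0, 0, 0, 0, 0, 6]] (rows listed top to bottom)

image of 1: 0
image of x: x + 1/3
image of x^2: 2x^2 + (2/3)x + 1/9
image of x^3: 3x^3 + x^2 + (1/3)x + 1/9
image of x^4: 4x^4 + (4/3)x^3 + (2/3)x^2 + (4/9)x + 17/81
image of x^5: 5x^5 + (5/3)x^4 + (10/9)x^3 + (10/9)x^2 + (85/81)x + 83/243
image of x^6: 6x^6 + 2x^5 + (5/3)x^4 + (20/9)x^3 + (85/27)x^2 + (166/81)x + 115/243
each image's coordinates form column j of the matrix


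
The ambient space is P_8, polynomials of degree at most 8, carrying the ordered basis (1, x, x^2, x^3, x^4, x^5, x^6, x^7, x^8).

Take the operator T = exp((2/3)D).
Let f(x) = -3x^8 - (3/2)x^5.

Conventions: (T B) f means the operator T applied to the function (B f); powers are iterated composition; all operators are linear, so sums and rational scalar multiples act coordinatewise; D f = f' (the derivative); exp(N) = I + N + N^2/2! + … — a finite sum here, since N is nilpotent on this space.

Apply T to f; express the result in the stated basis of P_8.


order-1 term: -16x^7 - 5x^4
order-2 term: -(112/3)x^6 - (20/3)x^3
order-3 term: -(448/9)x^5 - (40/9)x^2
order-4 term: -(1120/27)x^4 - (40/27)x
order-5 term: -(1792/81)x^3 - 16/81
order-6 term: -(1792/243)x^2
order-7 term: -(1024/729)x
order-8 term: -256/2187
the series for exp((2/3)D) f terminates at order 8
exp((2/3)D) f = -3x^8 - 16x^7 - (112/3)x^6 - (923/18)x^5 - (1255/27)x^4 - (2332/81)x^3 - (2872/243)x^2 - (2104/729)x - 688/2187

the result is g(x) = -3x^8 - 16x^7 - (112/3)x^6 - (923/18)x^5 - (1255/27)x^4 - (2332/81)x^3 - (2872/243)x^2 - (2104/729)x - 688/2187


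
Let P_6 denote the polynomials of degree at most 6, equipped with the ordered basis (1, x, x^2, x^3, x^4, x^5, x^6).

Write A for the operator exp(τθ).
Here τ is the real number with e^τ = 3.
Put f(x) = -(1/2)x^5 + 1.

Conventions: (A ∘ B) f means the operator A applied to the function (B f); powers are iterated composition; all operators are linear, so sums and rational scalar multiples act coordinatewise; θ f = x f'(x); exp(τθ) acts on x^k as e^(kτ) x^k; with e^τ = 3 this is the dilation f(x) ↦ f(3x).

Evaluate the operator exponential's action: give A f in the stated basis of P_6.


exp(τθ) x^k = e^(kτ) x^k; with e^τ = 3 this sends x^k to 3^k x^k
x^5 ↦ 243 x^5
applying this coordinatewise to f: exp(τθ) f = -(243/2)x^5 + 1

the result is g(x) = -(243/2)x^5 + 1


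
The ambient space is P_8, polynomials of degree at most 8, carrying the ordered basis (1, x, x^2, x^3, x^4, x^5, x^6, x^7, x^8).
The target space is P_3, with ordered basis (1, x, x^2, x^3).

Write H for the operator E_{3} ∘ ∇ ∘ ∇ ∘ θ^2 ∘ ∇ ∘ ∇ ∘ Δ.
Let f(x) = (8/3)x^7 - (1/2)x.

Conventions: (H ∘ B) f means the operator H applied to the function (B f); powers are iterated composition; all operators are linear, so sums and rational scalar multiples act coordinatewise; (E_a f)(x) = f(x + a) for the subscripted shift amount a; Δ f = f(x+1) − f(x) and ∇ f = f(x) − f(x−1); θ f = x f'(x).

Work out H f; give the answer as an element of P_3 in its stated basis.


Δ f = (56/3)x^6 + 56x^5 + (280/3)x^4 + (280/3)x^3 + 56x^2 + (56/3)x + 13/6
∇ Δ f = 112x^5 + (560/3)x^3 + (112/3)x
∇ ∇ Δ f = 560x^4 - 1120x^3 + 1680x^2 - 1120x + 336
θ (∇ ∘ ∇ ∘ Δ) f = 2240x^4 - 3360x^3 + 3360x^2 - 1120x
θ θ (∇ ∘ ∇ ∘ Δ) f = 8960x^4 - 10080x^3 + 6720x^2 - 1120x
∇ θ^2 (∇ ∘ ∇ ∘ Δ) f = 35840x^3 - 84000x^2 + 79520x - 26880
∇ (∇ ∘ θ^2) (∇ ∘ ∇ ∘ Δ) f = 107520x^2 - 275520x + 199360
E_{3} ∇ (∇ ∘ θ^2) (∇ ∘ ∇ ∘ Δ) f = 107520x^2 + 369600x + 340480

the result is g(x) = 107520x^2 + 369600x + 340480


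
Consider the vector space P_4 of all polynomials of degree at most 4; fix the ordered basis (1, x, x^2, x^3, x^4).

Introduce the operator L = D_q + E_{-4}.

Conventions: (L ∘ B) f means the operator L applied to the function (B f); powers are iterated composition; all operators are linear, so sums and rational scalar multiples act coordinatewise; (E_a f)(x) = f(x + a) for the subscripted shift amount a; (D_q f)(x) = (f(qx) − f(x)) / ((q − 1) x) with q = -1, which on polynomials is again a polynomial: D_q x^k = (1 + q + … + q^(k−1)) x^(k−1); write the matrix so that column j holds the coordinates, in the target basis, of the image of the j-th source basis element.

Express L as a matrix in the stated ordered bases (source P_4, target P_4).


the matrix is [[1, -3, 16, -64, 256]; [0, 1, -8, 48, -256]; [0, 0, 1, -11, 96]; [0, 0, 0, 1, -16]; [0, 0, 0, 0, 1]] (rows listed top to bottom)

image of 1: 1
image of x: x - 3
image of x^2: x^2 - 8x + 16
image of x^3: x^3 - 11x^2 + 48x - 64
image of x^4: x^4 - 16x^3 + 96x^2 - 256x + 256
each image's coordinates form column j of the matrix


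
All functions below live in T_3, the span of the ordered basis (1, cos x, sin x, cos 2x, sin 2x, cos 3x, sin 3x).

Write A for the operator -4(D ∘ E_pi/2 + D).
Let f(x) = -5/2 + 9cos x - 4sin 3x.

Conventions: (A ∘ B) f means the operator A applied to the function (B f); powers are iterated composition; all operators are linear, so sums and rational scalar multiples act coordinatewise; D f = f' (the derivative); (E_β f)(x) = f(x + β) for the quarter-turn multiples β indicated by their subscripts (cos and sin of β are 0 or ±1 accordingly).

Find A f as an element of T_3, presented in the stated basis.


E_pi/2 f = -5/2 - 9sin x + 4cos 3x
D E_pi/2 f = -9cos x - 12sin 3x
D f = -9sin x - 12cos 3x
(D ∘ E_pi/2 + D) f = -9cos x - 9sin x - 12cos 3x - 12sin 3x
(-4(D ∘ E_pi/2 + D)) f = 36cos x + 36sin x + 48cos 3x + 48sin 3x

the result is g(x) = 36cos x + 36sin x + 48cos 3x + 48sin 3x


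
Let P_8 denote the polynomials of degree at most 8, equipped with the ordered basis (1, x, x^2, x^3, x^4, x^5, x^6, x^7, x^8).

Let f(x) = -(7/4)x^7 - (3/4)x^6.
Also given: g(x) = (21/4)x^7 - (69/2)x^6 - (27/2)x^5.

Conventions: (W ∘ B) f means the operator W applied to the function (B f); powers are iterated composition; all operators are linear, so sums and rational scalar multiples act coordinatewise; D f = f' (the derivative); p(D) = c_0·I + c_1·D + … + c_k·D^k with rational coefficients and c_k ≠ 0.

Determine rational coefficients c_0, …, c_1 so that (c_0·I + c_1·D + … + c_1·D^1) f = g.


p(D) = -3·I + 3·D, i.e. c_0 = -3, c_1 = 3

D^0 f = -(7/4)x^7 - (3/4)x^6
D^1 f = -(49/4)x^6 - (9/2)x^5
matching coefficients of g against c_0 f + c_1 Df + … from the top degree down determines the c_i
solution: c_0 = -3, c_1 = 3


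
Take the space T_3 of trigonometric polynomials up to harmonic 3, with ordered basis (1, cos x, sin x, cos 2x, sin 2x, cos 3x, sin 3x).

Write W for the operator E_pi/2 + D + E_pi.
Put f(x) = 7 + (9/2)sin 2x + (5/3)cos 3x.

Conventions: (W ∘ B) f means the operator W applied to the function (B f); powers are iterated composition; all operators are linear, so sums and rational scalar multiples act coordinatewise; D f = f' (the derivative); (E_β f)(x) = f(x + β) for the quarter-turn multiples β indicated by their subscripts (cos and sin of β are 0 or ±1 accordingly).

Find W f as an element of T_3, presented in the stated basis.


the image equals g(x) = 14 + 9cos 2x - (5/3)cos 3x - (10/3)sin 3x

E_pi/2 f = 7 - (9/2)sin 2x + (5/3)sin 3x
D f = 9cos 2x - 5sin 3x
E_pi f = 7 + (9/2)sin 2x - (5/3)cos 3x
(E_pi/2 + D + E_pi) f = 14 + 9cos 2x - (5/3)cos 3x - (10/3)sin 3x


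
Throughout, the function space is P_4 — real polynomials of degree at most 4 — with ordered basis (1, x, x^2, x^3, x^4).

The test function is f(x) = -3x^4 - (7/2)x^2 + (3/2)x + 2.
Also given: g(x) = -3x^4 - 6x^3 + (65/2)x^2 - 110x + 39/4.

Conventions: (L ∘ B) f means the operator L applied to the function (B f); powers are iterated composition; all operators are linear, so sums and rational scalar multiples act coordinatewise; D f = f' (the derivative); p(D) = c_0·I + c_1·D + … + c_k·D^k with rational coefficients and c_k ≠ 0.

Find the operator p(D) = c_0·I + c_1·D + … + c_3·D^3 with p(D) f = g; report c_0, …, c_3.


D^0 f = -3x^4 - (7/2)x^2 + (3/2)x + 2
D^1 f = -12x^3 - 7x + 3/2
D^2 f = -36x^2 - 7
D^3 f = -72x
matching coefficients of g against c_0 f + c_1 Df + … from the top degree down determines the c_i
solution: c_0 = 1, c_1 = 1/2, c_2 = -1, c_3 = 3/2

p(D) = I + (1/2)·D − D^2 + (3/2)·D^3, i.e. c_0 = 1, c_1 = 1/2, c_2 = -1, c_3 = 3/2


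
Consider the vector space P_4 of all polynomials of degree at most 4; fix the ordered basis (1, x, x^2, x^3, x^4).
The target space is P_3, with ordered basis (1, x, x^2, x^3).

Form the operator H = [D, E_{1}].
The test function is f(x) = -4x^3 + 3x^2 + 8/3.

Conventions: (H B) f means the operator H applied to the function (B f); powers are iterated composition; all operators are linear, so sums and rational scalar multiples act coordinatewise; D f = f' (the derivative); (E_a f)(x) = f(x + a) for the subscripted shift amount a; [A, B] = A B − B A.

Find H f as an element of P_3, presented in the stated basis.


E_{1} f = -4x^3 - 9x^2 - 6x + 5/3
D E_{1} f = -12x^2 - 18x - 6
D f = -12x^2 + 6x
E_{1} D f = -12x^2 - 18x - 6
[D, E_{1}] f = 0

the result is g(x) = 0


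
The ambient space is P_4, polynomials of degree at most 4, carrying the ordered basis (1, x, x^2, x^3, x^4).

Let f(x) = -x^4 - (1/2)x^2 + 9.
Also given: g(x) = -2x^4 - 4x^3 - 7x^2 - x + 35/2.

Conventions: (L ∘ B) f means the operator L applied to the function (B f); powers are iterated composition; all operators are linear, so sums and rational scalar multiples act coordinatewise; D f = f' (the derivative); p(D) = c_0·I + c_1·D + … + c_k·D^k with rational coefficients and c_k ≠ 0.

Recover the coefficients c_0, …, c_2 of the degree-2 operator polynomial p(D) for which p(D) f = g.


c_0 = 2, c_1 = 1, c_2 = 1/2

D^0 f = -x^4 - (1/2)x^2 + 9
D^1 f = -4x^3 - x
D^2 f = -12x^2 - 1
matching coefficients of g against c_0 f + c_1 Df + … from the top degree down determines the c_i
solution: c_0 = 2, c_1 = 1, c_2 = 1/2


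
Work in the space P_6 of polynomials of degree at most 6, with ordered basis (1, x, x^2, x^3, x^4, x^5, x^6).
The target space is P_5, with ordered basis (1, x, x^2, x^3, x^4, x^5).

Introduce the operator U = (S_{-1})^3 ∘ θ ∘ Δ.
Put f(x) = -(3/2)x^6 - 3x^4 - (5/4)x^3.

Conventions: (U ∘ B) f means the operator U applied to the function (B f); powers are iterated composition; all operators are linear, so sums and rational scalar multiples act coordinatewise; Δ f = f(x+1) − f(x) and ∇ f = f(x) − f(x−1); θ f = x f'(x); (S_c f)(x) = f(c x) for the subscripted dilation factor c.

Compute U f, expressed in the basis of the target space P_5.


the result is g(x) = 45x^5 - 90x^4 + 126x^3 - (177/2)x^2 + (99/4)x

Δ f = -9x^5 - (45/2)x^4 - 42x^3 - (177/4)x^2 - (99/4)x - 23/4
θ Δ f = -45x^5 - 90x^4 - 126x^3 - (177/2)x^2 - (99/4)x
S_{-1} (θ ∘ Δ) f = 45x^5 - 90x^4 + 126x^3 - (177/2)x^2 + (99/4)x
S_{-1} S_{-1} (θ ∘ Δ) f = -45x^5 - 90x^4 - 126x^3 - (177/2)x^2 - (99/4)x
S_{-1} S_{-1} S_{-1} (θ ∘ Δ) f = 45x^5 - 90x^4 + 126x^3 - (177/2)x^2 + (99/4)x
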